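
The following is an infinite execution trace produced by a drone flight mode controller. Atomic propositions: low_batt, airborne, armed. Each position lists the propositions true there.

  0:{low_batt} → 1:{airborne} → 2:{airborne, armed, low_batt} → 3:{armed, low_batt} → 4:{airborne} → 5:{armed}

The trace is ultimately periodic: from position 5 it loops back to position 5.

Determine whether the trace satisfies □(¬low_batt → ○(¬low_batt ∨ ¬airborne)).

¬low_batt → ○(¬low_batt ∨ ¬airborne) must hold at every position from 0 onward. It fails at position 1, so □(¬low_batt → ○(¬low_batt ∨ ¬airborne)) is false.
Positions where ¬low_batt holds: 1, 4, 5.
Check ○(¬low_batt ∨ ¬airborne) at each: 1→fails, 4→ok, 5→ok.

No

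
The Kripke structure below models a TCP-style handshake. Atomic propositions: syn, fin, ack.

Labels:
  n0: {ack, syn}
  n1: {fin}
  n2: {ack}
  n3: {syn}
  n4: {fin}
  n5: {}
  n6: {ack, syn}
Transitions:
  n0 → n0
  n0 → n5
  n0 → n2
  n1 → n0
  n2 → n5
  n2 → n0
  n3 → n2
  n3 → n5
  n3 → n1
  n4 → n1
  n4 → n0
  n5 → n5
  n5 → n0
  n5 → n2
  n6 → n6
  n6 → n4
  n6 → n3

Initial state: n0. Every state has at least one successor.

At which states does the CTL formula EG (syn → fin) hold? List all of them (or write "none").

{n2, n5}

States satisfying syn → fin: {n1, n2, n4, n5}.
States satisfying EG (syn → fin): {n2, n5}.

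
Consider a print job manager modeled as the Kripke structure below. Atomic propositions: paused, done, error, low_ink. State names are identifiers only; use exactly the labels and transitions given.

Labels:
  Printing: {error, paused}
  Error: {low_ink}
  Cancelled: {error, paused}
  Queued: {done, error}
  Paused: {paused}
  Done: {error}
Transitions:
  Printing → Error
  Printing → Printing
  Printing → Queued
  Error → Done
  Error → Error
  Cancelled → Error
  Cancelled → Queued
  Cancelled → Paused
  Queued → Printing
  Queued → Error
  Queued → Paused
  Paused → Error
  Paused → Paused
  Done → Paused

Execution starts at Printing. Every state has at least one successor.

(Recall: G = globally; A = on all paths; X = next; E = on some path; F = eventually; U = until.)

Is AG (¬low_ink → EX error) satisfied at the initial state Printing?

States satisfying ¬low_ink → EX error: {Printing, Error, Cancelled, Queued}.
States satisfying AG (¬low_ink → EX error): ∅.
Done is reachable from Printing and violates ¬low_ink → EX error, so AG fails at Printing.
Printing ∉ Sat(AG (¬low_ink → EX error)).

No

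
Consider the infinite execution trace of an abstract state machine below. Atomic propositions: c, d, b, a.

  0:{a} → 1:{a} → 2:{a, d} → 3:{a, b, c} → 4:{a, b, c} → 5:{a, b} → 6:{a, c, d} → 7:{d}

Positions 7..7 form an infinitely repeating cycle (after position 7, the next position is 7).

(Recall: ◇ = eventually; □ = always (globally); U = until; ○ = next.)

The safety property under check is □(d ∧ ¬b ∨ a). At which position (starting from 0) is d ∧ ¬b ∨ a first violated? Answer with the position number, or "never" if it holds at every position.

d ∧ ¬b ∨ a holds at every position 0..7, and those are all the positions the trace ever visits, so the invariant □(d ∧ ¬b ∨ a) is never violated.

never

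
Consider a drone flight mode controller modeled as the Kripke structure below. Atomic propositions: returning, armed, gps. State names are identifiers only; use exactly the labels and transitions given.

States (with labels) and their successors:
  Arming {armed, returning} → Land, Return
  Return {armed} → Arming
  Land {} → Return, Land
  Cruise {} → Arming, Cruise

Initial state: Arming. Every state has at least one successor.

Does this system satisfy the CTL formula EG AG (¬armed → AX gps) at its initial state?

Does not hold

States satisfying AG (¬armed → AX gps): ∅.
States satisfying EG AG (¬armed → AX gps): ∅.
No suitable path/successor from Arming witnesses the formula.
Arming ∉ Sat(EG AG (¬armed → AX gps)).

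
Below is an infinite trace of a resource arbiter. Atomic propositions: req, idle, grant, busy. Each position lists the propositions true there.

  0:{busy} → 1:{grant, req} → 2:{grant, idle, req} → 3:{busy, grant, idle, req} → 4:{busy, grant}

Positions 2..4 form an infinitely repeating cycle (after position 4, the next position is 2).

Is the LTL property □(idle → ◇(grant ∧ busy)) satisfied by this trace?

idle → ◇(grant ∧ busy) holds at every position 0..4, and those are all positions ever visited, so □(idle → ◇(grant ∧ busy)) holds.
Positions where idle holds: 2, 3.
Check ◇(grant ∧ busy) at each: 2→ok, 3→ok.

Satisfied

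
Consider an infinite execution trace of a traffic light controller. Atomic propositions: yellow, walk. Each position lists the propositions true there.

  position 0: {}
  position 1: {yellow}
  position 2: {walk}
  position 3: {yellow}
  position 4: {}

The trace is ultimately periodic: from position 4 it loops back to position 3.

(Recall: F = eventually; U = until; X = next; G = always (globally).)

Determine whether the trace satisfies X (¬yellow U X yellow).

The position after 0 is 1; ¬yellow U X yellow is false there.

Does not hold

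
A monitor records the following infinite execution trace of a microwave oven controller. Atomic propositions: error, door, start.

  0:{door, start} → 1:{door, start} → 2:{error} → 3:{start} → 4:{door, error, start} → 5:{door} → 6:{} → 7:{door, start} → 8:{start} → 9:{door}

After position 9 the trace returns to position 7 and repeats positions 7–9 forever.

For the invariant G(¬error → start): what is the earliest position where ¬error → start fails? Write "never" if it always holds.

5

Check ¬error → start at each position in order: 0 ✓, 1 ✓, 2 ✓, 3 ✓, 4 ✓.
At position 5 the labels are {door}, so ¬error → start is false there. This is the first violation.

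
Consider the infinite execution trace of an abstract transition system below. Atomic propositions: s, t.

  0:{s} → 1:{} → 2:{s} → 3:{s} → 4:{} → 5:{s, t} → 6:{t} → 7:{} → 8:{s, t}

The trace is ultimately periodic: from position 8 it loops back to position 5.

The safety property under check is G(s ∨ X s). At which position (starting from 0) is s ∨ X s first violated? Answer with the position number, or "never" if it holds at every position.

Check s ∨ X s at each position in order: 0 ✓, 1 ✓, 2 ✓, 3 ✓, 4 ✓, 5 ✓.
At position 6 the labels are {t} and the next position 7 has {}, so s ∨ X s is false there. This is the first violation.

6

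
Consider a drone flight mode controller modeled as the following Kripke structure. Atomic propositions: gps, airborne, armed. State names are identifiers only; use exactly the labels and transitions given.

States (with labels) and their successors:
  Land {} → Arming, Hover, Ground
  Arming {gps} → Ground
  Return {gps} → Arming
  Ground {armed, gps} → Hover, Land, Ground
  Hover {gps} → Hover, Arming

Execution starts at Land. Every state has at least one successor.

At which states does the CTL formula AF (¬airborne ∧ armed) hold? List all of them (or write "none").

{Arming, Return, Ground}

States satisfying ¬airborne ∧ armed: {Ground}.
States satisfying AF (¬airborne ∧ armed): {Arming, Return, Ground}.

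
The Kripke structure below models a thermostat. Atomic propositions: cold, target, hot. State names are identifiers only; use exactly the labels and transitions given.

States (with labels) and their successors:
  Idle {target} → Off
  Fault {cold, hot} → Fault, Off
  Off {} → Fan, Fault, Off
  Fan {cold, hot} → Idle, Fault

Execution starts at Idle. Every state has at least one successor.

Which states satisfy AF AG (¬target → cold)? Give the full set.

none

States satisfying AG (¬target → cold): ∅.
States satisfying AF AG (¬target → cold): ∅.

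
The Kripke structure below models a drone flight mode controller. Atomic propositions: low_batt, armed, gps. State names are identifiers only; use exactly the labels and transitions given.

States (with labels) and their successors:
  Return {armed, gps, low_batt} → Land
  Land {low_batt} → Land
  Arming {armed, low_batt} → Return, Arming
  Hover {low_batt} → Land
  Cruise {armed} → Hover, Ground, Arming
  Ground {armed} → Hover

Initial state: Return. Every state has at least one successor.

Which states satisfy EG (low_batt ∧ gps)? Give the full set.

States satisfying low_batt ∧ gps: {Return}.
States satisfying EG (low_batt ∧ gps): ∅.

none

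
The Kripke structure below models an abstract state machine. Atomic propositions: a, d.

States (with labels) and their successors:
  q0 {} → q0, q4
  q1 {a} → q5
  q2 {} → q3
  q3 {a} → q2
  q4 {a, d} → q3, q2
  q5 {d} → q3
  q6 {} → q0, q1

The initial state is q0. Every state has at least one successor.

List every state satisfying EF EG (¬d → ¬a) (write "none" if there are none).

States satisfying EG (¬d → ¬a): {q0, q6}.
States satisfying EF EG (¬d → ¬a): {q0, q6}.

{q0, q6}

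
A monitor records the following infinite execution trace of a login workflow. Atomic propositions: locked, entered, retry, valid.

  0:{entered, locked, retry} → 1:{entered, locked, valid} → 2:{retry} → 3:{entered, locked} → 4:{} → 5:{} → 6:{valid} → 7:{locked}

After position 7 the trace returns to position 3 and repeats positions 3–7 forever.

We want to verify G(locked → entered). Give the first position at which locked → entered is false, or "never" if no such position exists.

Check locked → entered at each position in order: 0 ✓, 1 ✓, 2 ✓, 3 ✓, 4 ✓, 5 ✓, 6 ✓.
At position 7 the labels are {locked}, so locked → entered is false there. This is the first violation.

7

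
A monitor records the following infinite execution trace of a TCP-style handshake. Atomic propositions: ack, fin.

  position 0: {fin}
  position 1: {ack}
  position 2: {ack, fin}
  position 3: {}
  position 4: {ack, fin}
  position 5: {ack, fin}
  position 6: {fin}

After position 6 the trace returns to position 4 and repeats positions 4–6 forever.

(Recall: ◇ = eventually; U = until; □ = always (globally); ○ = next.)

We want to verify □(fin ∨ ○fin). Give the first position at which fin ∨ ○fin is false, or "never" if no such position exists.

fin ∨ ○fin holds at every position 0..6, and those are all the positions the trace ever visits, so the invariant □(fin ∨ ○fin) is never violated.

never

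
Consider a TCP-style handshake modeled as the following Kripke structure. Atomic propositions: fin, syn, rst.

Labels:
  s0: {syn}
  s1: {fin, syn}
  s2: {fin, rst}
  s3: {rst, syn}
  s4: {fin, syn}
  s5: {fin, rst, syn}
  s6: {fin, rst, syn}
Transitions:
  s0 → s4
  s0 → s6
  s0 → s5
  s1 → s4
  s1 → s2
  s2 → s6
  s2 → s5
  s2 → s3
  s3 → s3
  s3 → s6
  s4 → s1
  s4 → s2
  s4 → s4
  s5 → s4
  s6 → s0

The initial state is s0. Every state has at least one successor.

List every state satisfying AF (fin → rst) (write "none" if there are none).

States satisfying fin → rst: {s0, s2, s3, s5, s6}.
States satisfying AF (fin → rst): {s0, s2, s3, s5, s6}.

{s0, s2, s3, s5, s6}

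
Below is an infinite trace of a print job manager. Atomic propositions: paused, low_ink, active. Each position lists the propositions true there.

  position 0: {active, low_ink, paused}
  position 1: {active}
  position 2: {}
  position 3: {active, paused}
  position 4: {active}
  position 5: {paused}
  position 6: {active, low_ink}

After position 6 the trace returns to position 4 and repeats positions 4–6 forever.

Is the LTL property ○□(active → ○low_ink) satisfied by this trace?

Violated

The position after 0 is 1; □(active → ○low_ink) is false there.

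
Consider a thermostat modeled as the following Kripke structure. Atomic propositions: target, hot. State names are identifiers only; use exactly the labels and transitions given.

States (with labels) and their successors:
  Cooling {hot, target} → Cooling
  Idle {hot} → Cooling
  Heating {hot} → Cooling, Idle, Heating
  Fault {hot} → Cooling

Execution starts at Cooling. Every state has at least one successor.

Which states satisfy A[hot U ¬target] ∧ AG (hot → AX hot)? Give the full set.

States satisfying hot: {Cooling, Idle, Heating, Fault}.
States satisfying ¬target: {Idle, Heating, Fault}.
States satisfying A[hot U ¬target]: {Idle, Heating, Fault}.
States satisfying hot → AX hot: {Cooling, Idle, Heating, Fault}.
States satisfying AG (hot → AX hot): {Cooling, Idle, Heating, Fault}.
States satisfying A[hot U ¬target] ∧ AG (hot → AX hot): {Idle, Heating, Fault}.

{Idle, Heating, Fault}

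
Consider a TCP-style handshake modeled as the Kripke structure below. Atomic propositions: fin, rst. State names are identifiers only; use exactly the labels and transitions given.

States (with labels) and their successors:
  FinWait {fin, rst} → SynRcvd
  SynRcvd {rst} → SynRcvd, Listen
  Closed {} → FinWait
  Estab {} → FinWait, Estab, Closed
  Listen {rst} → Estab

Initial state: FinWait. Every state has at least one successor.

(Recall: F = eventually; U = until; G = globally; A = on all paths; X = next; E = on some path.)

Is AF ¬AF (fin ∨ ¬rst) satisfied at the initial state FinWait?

Yes

States satisfying ¬AF (fin ∨ ¬rst): {SynRcvd}.
States satisfying AF ¬AF (fin ∨ ¬rst): {FinWait, SynRcvd, Closed}.
FinWait ∈ Sat(AF ¬AF (fin ∨ ¬rst)).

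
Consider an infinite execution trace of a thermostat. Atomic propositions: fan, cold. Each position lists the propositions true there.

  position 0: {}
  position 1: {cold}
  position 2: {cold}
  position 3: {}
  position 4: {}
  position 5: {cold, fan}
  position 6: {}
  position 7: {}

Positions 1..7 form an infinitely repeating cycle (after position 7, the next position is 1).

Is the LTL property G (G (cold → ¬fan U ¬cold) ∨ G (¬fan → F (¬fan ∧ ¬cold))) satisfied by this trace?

Holds

G (cold → ¬fan U ¬cold) ∨ G (¬fan → F (¬fan ∧ ¬cold)) holds at every position 0..7, and those are all positions ever visited, so G (G (cold → ¬fan U ¬cold) ∨ G (¬fan → F (¬fan ∧ ¬cold))) holds.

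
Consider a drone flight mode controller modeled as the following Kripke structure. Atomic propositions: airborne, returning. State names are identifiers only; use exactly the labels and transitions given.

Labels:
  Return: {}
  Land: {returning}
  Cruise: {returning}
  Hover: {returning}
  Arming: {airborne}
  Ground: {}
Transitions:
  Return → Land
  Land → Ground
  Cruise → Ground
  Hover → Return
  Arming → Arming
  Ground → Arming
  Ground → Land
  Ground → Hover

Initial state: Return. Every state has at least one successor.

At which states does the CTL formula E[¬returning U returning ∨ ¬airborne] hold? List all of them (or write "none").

States satisfying ¬returning: {Return, Arming, Ground}.
States satisfying returning ∨ ¬airborne: {Return, Land, Cruise, Hover, Ground}.
States satisfying E[¬returning U returning ∨ ¬airborne]: {Return, Land, Cruise, Hover, Ground}.

{Return, Land, Cruise, Hover, Ground}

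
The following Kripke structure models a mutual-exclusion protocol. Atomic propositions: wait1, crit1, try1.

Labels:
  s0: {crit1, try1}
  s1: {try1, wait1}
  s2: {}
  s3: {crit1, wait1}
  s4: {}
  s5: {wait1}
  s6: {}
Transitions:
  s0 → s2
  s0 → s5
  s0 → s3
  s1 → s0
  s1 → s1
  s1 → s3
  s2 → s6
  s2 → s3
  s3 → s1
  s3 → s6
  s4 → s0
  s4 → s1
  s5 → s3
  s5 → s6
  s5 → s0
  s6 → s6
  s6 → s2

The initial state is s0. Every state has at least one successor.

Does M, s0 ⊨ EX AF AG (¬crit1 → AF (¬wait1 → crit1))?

Does not hold

States satisfying AF AG (¬crit1 → AF (¬wait1 → crit1)): ∅.
States satisfying EX AF AG (¬crit1 → AF (¬wait1 → crit1)): ∅.
No suitable path/successor from s0 witnesses the formula.
s0 ∉ Sat(EX AF AG (¬crit1 → AF (¬wait1 → crit1))).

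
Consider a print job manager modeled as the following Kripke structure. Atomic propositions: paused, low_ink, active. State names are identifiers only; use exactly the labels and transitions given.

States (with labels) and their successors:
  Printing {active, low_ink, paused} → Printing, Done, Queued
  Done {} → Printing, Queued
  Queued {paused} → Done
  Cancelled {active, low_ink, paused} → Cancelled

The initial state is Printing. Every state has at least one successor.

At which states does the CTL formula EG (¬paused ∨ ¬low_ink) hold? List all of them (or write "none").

States satisfying ¬paused ∨ ¬low_ink: {Done, Queued}.
States satisfying EG (¬paused ∨ ¬low_ink): {Done, Queued}.

{Done, Queued}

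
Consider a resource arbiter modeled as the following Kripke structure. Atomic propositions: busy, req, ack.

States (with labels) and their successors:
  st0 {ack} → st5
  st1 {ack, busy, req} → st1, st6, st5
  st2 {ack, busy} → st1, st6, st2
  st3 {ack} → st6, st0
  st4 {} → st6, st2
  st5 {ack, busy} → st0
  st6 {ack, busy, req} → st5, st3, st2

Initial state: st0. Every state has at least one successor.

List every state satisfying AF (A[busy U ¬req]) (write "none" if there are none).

States satisfying A[busy U ¬req]: {st0, st2, st3, st4, st5, st6}.
States satisfying AF (A[busy U ¬req]): {st0, st2, st3, st4, st5, st6}.

{st0, st2, st3, st4, st5, st6}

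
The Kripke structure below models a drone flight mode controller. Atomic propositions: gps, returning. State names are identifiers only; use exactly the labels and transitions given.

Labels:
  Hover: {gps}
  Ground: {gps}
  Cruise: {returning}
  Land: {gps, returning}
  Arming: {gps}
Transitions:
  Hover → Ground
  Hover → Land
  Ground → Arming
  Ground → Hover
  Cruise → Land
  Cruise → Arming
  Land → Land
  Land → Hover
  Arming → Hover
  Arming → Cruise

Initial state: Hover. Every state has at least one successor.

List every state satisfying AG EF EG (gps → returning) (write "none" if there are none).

States satisfying EF EG (gps → returning): {Hover, Ground, Cruise, Land, Arming}.
States satisfying AG EF EG (gps → returning): {Hover, Ground, Cruise, Land, Arming}.

{Hover, Ground, Cruise, Land, Arming}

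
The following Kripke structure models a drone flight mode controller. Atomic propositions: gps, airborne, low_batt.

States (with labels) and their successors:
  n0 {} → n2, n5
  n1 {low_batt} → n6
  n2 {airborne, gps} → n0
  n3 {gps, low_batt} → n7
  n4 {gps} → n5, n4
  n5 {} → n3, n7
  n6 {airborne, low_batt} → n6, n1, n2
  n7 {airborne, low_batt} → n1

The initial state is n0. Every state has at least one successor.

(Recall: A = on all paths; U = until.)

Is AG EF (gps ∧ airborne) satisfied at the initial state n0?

States satisfying EF (gps ∧ airborne): {n0, n1, n2, n3, n4, n5, n6, n7}.
States satisfying AG EF (gps ∧ airborne): {n0, n1, n2, n3, n4, n5, n6, n7}.
Every state reachable from n0 satisfies EF (gps ∧ airborne).
n0 ∈ Sat(AG EF (gps ∧ airborne)).

Holds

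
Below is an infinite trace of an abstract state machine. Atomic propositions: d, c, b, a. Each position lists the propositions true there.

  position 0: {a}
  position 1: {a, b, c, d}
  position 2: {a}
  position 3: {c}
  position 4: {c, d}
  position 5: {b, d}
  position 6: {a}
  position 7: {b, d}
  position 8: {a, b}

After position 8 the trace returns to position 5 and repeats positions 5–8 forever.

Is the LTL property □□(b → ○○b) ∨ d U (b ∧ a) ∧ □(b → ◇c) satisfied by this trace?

Violated

□(b → ○○b) must hold at every position from 0 onward. It fails at position 0, so □□(b → ○○b) is false.
At position 0: □□(b → ○○b) is false; d U (b ∧ a) ∧ □(b → ◇c) is false; so □□(b → ○○b) ∨ d U (b ∧ a) ∧ □(b → ◇c) is false.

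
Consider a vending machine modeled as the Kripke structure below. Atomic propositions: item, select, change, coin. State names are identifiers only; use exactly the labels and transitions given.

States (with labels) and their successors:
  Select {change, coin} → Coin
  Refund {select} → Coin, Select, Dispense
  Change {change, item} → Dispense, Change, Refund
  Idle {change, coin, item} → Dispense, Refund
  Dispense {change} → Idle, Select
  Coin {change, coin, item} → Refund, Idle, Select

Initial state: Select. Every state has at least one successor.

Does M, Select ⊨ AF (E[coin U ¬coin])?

States satisfying E[coin U ¬coin]: {Select, Refund, Change, Idle, Dispense, Coin}.
States satisfying AF (E[coin U ¬coin]): {Select, Refund, Change, Idle, Dispense, Coin}.
Select ∈ Sat(AF (E[coin U ¬coin])).

Holds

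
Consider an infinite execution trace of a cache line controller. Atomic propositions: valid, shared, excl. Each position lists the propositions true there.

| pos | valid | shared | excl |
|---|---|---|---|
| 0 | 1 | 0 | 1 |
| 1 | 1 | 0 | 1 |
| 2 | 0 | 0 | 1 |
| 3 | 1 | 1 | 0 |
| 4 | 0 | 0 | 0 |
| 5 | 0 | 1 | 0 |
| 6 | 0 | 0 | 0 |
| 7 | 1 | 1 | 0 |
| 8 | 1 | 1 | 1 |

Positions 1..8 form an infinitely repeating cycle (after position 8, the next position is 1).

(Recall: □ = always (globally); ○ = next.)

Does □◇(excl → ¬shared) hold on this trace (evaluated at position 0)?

◇(excl → ¬shared) holds at every position 0..8, and those are all positions ever visited, so □◇(excl → ¬shared) holds.

Yes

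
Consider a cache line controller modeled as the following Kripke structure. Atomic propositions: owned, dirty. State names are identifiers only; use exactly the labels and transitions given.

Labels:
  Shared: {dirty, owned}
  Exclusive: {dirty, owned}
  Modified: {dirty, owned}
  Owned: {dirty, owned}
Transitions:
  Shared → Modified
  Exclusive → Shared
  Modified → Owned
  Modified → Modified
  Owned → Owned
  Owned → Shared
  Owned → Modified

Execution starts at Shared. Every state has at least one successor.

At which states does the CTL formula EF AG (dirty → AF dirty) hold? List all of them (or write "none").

{Shared, Exclusive, Modified, Owned}

States satisfying AG (dirty → AF dirty): {Shared, Exclusive, Modified, Owned}.
States satisfying EF AG (dirty → AF dirty): {Shared, Exclusive, Modified, Owned}.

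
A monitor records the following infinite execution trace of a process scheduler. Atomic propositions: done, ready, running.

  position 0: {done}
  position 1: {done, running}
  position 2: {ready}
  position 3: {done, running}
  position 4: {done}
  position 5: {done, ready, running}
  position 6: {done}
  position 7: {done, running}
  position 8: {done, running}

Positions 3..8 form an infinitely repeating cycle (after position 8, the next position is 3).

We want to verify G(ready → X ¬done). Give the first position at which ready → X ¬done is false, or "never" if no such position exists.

2

Check ready → X ¬done at each position in order: 0 ✓, 1 ✓.
At position 2 the labels are {ready} and the next position 3 has {done, running}, so ready → X ¬done is false there. This is the first violation.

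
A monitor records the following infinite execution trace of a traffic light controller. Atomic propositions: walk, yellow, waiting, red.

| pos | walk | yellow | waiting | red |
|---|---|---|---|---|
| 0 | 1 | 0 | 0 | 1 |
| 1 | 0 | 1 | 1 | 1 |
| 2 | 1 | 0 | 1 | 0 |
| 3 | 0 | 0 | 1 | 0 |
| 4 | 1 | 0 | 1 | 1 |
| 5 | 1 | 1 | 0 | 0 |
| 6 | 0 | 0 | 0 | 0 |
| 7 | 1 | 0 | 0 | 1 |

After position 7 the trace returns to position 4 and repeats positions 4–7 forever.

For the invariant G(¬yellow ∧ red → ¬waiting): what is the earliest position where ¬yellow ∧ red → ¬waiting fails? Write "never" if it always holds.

Check ¬yellow ∧ red → ¬waiting at each position in order: 0 ✓, 1 ✓, 2 ✓, 3 ✓.
At position 4 the labels are {red, waiting, walk}, so ¬yellow ∧ red → ¬waiting is false there. This is the first violation.

4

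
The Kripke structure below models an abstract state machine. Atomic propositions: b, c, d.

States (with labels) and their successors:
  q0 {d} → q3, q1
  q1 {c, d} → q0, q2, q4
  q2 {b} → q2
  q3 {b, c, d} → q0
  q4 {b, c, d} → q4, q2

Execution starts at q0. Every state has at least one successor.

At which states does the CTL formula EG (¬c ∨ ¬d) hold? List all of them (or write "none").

{q2}

States satisfying ¬c ∨ ¬d: {q0, q2}.
States satisfying EG (¬c ∨ ¬d): {q2}.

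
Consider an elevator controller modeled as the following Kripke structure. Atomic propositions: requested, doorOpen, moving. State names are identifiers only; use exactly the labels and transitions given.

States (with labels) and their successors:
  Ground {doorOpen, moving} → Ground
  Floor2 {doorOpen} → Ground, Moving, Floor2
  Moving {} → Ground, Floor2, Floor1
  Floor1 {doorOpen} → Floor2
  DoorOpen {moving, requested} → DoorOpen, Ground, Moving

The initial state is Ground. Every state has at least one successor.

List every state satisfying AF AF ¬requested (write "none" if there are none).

States satisfying AF ¬requested: {Ground, Floor2, Moving, Floor1}.
States satisfying AF AF ¬requested: {Ground, Floor2, Moving, Floor1}.

{Ground, Floor2, Moving, Floor1}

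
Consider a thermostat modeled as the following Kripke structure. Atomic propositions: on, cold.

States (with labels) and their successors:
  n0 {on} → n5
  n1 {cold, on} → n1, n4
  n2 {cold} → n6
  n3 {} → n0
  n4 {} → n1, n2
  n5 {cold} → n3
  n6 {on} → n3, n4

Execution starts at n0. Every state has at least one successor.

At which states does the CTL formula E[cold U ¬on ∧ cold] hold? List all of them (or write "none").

States satisfying cold: {n1, n2, n5}.
States satisfying ¬on ∧ cold: {n2, n5}.
States satisfying E[cold U ¬on ∧ cold]: {n2, n5}.

{n2, n5}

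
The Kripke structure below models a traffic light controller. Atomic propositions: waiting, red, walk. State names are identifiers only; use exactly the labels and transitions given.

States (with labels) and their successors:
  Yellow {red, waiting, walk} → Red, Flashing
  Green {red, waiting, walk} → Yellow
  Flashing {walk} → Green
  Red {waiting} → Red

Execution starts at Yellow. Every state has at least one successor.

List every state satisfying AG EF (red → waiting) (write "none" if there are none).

States satisfying EF (red → waiting): {Yellow, Green, Flashing, Red}.
States satisfying AG EF (red → waiting): {Yellow, Green, Flashing, Red}.

{Yellow, Green, Flashing, Red}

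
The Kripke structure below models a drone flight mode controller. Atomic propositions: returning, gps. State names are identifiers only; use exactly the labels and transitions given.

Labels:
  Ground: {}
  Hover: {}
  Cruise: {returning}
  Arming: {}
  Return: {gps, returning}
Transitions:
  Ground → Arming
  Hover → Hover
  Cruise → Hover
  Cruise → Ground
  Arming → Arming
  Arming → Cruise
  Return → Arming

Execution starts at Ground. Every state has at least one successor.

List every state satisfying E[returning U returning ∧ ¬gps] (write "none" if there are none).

{Cruise}

States satisfying returning: {Cruise, Return}.
States satisfying returning ∧ ¬gps: {Cruise}.
States satisfying E[returning U returning ∧ ¬gps]: {Cruise}.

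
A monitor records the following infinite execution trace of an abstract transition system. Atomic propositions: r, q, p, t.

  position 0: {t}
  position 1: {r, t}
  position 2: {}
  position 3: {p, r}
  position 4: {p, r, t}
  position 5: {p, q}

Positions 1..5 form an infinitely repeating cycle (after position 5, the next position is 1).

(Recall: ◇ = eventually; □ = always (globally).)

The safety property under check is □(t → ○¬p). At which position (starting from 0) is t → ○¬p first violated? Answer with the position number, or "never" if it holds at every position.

Check t → ○¬p at each position in order: 0 ✓, 1 ✓, 2 ✓, 3 ✓.
At position 4 the labels are {p, r, t} and the next position 5 has {p, q}, so t → ○¬p is false there. This is the first violation.

4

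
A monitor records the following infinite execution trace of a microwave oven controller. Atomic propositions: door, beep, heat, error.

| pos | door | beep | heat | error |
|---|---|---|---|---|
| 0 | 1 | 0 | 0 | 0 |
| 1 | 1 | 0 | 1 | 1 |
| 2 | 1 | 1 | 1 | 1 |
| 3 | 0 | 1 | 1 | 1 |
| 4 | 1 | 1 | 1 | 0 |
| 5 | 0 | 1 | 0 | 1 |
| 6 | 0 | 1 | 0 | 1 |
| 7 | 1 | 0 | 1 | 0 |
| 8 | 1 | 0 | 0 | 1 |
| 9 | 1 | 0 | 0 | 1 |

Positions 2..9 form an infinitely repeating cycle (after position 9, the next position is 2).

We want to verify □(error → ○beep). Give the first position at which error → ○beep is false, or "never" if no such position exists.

6

Check error → ○beep at each position in order: 0 ✓, 1 ✓, 2 ✓, 3 ✓, 4 ✓, 5 ✓.
At position 6 the labels are {beep, error} and the next position 7 has {door, heat}, so error → ○beep is false there. This is the first violation.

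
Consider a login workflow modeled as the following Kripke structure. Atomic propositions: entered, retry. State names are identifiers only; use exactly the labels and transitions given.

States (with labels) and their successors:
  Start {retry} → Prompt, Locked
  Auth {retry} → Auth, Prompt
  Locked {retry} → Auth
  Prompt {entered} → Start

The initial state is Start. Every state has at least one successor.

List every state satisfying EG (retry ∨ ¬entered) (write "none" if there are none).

States satisfying retry ∨ ¬entered: {Start, Auth, Locked}.
States satisfying EG (retry ∨ ¬entered): {Start, Auth, Locked}.

{Start, Auth, Locked}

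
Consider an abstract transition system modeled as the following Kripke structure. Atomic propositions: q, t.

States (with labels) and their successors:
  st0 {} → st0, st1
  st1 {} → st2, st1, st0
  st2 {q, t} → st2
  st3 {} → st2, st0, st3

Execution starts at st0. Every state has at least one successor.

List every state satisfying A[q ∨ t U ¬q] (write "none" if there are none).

States satisfying q ∨ t: {st2}.
States satisfying ¬q: {st0, st1, st3}.
States satisfying A[q ∨ t U ¬q]: {st0, st1, st3}.

{st0, st1, st3}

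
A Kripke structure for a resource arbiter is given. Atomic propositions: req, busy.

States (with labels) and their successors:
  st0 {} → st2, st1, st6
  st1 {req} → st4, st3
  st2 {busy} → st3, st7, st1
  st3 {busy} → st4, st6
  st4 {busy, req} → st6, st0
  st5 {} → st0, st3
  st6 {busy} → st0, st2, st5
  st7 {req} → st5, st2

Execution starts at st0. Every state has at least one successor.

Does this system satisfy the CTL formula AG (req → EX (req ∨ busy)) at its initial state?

Yes

States satisfying req → EX (req ∨ busy): {st0, st1, st2, st3, st4, st5, st6, st7}.
States satisfying AG (req → EX (req ∨ busy)): {st0, st1, st2, st3, st4, st5, st6, st7}.
Every state reachable from st0 satisfies req → EX (req ∨ busy).
st0 ∈ Sat(AG (req → EX (req ∨ busy))).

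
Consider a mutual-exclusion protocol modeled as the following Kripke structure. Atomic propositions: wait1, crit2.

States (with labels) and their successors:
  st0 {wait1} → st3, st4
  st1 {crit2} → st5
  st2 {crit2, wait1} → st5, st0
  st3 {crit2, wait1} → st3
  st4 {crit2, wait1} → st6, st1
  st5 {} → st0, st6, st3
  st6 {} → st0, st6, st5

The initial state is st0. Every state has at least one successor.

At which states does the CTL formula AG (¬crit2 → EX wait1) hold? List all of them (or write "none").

{st0, st1, st2, st3, st4, st5, st6}

States satisfying ¬crit2 → EX wait1: {st0, st1, st2, st3, st4, st5, st6}.
States satisfying AG (¬crit2 → EX wait1): {st0, st1, st2, st3, st4, st5, st6}.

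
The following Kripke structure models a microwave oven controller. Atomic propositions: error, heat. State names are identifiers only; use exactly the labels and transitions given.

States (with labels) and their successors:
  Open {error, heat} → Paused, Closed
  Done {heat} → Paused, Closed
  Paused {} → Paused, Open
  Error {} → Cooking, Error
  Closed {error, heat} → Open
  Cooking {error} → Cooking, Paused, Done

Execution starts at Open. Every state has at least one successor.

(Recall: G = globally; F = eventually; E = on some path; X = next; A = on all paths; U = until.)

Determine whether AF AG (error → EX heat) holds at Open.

Satisfied

States satisfying AG (error → EX heat): {Open, Done, Paused, Error, Closed, Cooking}.
States satisfying AF AG (error → EX heat): {Open, Done, Paused, Error, Closed, Cooking}.
Open ∈ Sat(AF AG (error → EX heat)).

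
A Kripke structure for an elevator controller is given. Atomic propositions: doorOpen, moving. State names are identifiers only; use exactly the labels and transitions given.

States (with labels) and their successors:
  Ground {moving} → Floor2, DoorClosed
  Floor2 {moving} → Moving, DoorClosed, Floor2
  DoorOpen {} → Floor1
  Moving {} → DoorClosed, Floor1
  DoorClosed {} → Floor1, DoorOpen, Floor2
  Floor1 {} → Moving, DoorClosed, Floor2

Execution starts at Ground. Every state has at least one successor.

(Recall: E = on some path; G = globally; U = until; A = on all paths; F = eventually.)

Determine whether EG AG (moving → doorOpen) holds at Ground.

States satisfying AG (moving → doorOpen): ∅.
States satisfying EG AG (moving → doorOpen): ∅.
No suitable path/successor from Ground witnesses the formula.
Ground ∉ Sat(EG AG (moving → doorOpen)).

No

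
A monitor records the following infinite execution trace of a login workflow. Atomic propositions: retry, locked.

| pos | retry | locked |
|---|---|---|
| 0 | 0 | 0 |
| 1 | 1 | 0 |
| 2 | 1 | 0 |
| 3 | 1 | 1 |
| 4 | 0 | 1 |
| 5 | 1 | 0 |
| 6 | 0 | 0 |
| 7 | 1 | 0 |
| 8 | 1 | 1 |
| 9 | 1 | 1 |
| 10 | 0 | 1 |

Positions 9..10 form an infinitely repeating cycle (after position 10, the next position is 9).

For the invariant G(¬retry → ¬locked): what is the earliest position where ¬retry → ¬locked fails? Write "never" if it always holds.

4

Check ¬retry → ¬locked at each position in order: 0 ✓, 1 ✓, 2 ✓, 3 ✓.
At position 4 the labels are {locked}, so ¬retry → ¬locked is false there. This is the first violation.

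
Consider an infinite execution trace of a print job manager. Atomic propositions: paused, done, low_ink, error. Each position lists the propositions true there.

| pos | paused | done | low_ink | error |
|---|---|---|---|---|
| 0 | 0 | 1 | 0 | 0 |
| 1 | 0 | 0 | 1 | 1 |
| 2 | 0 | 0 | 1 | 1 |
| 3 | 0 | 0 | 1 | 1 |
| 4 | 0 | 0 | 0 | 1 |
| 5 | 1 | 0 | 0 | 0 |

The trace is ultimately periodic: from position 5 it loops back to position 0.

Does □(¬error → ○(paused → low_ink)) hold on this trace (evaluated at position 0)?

Yes

¬error → ○(paused → low_ink) holds at every position 0..5, and those are all positions ever visited, so □(¬error → ○(paused → low_ink)) holds.
Positions where ¬error holds: 0, 5.
Check ○(paused → low_ink) at each: 0→ok, 5→ok.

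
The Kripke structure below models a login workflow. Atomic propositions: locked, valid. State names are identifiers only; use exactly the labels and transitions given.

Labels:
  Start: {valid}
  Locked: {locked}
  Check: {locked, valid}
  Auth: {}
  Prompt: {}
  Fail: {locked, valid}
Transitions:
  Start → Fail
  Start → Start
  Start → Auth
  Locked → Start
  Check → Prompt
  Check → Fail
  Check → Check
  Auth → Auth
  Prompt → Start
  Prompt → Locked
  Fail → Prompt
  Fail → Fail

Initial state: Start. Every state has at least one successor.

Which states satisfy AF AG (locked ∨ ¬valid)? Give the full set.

States satisfying AG (locked ∨ ¬valid): {Auth}.
States satisfying AF AG (locked ∨ ¬valid): {Auth}.

{Auth}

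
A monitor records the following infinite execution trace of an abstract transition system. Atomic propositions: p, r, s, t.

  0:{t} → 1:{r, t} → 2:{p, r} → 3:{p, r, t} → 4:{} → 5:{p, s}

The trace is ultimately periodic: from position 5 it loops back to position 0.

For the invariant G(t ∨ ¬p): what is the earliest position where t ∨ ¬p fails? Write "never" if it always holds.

2

Check t ∨ ¬p at each position in order: 0 ✓, 1 ✓.
At position 2 the labels are {p, r}, so t ∨ ¬p is false there. This is the first violation.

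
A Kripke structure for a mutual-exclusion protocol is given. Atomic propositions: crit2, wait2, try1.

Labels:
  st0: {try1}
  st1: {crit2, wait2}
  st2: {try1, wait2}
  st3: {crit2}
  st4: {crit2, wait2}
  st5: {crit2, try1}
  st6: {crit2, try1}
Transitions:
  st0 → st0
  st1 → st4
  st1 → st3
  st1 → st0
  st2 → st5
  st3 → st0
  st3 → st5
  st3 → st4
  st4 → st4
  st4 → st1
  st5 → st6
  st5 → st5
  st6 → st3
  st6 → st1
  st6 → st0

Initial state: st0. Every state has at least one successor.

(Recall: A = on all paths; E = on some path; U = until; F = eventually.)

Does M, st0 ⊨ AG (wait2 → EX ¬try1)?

States satisfying wait2 → EX ¬try1: {st0, st1, st3, st4, st5, st6}.
States satisfying AG (wait2 → EX ¬try1): {st0, st1, st3, st4, st5, st6}.
Every state reachable from st0 satisfies wait2 → EX ¬try1.
st0 ∈ Sat(AG (wait2 → EX ¬try1)).

Satisfied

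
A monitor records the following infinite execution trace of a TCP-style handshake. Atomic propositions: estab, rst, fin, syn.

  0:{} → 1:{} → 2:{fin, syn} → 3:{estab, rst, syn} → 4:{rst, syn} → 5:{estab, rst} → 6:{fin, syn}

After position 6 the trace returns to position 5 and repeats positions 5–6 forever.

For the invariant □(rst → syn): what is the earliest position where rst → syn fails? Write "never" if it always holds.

Check rst → syn at each position in order: 0 ✓, 1 ✓, 2 ✓, 3 ✓, 4 ✓.
At position 5 the labels are {estab, rst}, so rst → syn is false there. This is the first violation.

5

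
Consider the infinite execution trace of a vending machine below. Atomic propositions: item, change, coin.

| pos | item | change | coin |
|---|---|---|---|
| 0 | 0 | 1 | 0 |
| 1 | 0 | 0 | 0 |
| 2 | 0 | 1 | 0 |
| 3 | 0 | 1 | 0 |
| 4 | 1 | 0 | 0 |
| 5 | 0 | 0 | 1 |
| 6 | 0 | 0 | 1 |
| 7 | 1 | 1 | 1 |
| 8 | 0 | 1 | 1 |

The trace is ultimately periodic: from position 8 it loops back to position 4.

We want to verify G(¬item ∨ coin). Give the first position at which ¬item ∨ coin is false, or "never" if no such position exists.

Check ¬item ∨ coin at each position in order: 0 ✓, 1 ✓, 2 ✓, 3 ✓.
At position 4 the labels are {item}, so ¬item ∨ coin is false there. This is the first violation.

4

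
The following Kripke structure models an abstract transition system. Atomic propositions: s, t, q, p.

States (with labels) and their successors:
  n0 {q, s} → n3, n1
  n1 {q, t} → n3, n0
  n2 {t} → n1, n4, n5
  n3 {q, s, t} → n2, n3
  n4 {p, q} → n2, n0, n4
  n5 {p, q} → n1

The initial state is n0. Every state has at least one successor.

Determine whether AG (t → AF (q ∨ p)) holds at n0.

Yes

States satisfying t → AF (q ∨ p): {n0, n1, n2, n3, n4, n5}.
States satisfying AG (t → AF (q ∨ p)): {n0, n1, n2, n3, n4, n5}.
Every state reachable from n0 satisfies t → AF (q ∨ p).
n0 ∈ Sat(AG (t → AF (q ∨ p))).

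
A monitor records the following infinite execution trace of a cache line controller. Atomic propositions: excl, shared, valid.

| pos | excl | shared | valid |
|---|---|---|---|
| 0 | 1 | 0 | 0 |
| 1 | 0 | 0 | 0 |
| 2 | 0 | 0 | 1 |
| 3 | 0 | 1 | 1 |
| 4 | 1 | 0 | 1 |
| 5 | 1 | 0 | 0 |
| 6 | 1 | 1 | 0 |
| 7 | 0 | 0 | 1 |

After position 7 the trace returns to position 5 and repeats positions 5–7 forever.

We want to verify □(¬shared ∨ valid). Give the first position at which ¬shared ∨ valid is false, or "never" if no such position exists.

6

Check ¬shared ∨ valid at each position in order: 0 ✓, 1 ✓, 2 ✓, 3 ✓, 4 ✓, 5 ✓.
At position 6 the labels are {excl, shared}, so ¬shared ∨ valid is false there. This is the first violation.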